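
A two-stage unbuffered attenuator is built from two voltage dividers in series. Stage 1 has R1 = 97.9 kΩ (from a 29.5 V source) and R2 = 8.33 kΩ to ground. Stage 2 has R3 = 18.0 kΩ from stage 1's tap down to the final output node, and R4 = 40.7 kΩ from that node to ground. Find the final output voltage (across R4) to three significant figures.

Stage 2 presents R3+R4 = 58.70 kΩ as a load on stage 1's tap.
Stage 1's lower leg becomes R2‖(R3+R4) = 7.295 kΩ, so V_mid = 29.5 × 7.295/105.2 = 2.046 V.
Stage 2 is itself unloaded: V_out = V_mid × R4/(R3+R4) = 2.046 × 40.7/58.70 = 1.42 V.

V_out ≈ 1.42 V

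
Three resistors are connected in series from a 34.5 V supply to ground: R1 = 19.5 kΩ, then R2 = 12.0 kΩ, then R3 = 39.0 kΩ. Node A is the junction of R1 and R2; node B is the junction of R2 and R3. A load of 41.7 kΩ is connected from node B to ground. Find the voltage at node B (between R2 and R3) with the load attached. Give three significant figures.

At node B, R3 is in parallel with the load: R3‖R_L = 20.15 kΩ.
Below node A the resistance is R2 + (R3‖R_L) = 32.15 kΩ, so V_A = 34.5 × 32.15/51.65 = 21.48 V.
Then V_B = V_A × (R3‖R_L)/(R2 + R3‖R_L) = 21.48 × 20.15/32.15 = 13.5 V.

V ≈ 13.5 V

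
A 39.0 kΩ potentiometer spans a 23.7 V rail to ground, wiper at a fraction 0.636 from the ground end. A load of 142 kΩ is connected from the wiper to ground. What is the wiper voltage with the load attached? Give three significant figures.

The wiper splits the pot into (1−α)R = 14.20 kΩ above and αR = 24.80 kΩ below.
Lower section ‖ load = 21.12 kΩ.
V_wiper = 23.7 × 21.12/(14.20 + 21.12) = 14.2 V.

V ≈ 14.2 V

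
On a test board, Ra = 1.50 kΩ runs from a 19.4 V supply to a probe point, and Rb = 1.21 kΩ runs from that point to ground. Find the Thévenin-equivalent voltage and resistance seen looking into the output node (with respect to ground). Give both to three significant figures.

V_th = 8.66 V, R_th = 670 Ω

V_th is the open-circuit tap voltage: 19.4 × 1.21/(1.50 + 1.21) = 8.66 V.
With the supply zeroed, Ra and Rb appear in parallel from the tap: R_th = Ra‖Rb = (1.50 × 1.21)/2.710 = 670 Ω.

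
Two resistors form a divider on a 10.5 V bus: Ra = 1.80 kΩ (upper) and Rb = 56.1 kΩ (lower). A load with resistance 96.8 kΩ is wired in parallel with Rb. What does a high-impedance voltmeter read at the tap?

V_out ≈ 9.99 V

The load sits in parallel with Rb: Rb‖R_L = (56.1 × 96.8) / (56.1 + 96.8) = 35.52 kΩ.
V_out = 10.5 × 35.52 / (1.80 + 35.52) = 10.5 × 35.52/37.32 = 9.99 V.
(Unloaded it would have been 10.2 V.)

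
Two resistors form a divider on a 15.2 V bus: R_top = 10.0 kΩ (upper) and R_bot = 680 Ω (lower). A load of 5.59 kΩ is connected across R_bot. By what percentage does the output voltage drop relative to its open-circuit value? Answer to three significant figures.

10.2 %

Unloaded V = 15.2 × 680/10680 = 0.96779 V.
Loaded: R_bot‖R_L = 606.3 Ω, giving V = 15.2 × 606.3/10610 = 0.86883 V.
Drop = (0.96779 − 0.86883) / 0.96779 = 10.2 %.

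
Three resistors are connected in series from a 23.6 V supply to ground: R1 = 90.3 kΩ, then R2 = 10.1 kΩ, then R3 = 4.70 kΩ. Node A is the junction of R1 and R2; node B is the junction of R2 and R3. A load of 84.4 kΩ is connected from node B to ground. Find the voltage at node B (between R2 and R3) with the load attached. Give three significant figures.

At node B, R3 is in parallel with the load: R3‖R_L = 4.452 kΩ.
Below node A the resistance is R2 + (R3‖R_L) = 14.55 kΩ, so V_A = 23.6 × 14.55/104.9 = 3.275 V.
Then V_B = V_A × (R3‖R_L)/(R2 + R3‖R_L) = 3.275 × 4.452/14.55 = 1.00 V.

V ≈ 1.00 V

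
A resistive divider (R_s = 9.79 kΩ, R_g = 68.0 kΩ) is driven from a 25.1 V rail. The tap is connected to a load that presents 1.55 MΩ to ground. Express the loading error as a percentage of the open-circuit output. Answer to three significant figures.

The divider's output (Thévenin) resistance is R_s‖R_g = 8.558 kΩ.
Fractional drop under load = R_th/(R_th + R_L) = 8.558 / (8.558 + 1550) = 0.005491.
So the output falls by 0.549 %.

0.549 %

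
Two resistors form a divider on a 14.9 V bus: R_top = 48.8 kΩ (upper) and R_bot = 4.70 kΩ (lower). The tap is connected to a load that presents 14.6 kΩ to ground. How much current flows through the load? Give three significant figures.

I_L ≈ 0.0693 mA

R_bot‖R_L = 3.555 kΩ; V_out = 14.9 × 3.555/52.36 = 1.012 V.
I_L = V_out / R_L = 1.012 / 14.6 kΩ = 0.0693 mA.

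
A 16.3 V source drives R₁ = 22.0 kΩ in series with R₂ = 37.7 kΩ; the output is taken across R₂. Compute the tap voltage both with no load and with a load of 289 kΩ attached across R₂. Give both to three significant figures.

Open-circuit: V = 16.3 × 37.7/(22.0 + 37.7) = 10.3 V.
With the load, R₂ becomes R₂‖R_L = 33.35 kΩ, so V = 16.3 × 33.35/55.35 = 9.82 V.

Unloaded: 10.3 V; loaded: 9.82 V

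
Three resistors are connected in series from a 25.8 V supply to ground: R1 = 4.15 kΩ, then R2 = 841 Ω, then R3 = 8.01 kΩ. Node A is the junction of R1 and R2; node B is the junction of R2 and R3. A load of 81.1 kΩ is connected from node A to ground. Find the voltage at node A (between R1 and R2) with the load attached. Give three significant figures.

Below node A the series string R2+R3 = 8851 Ω sits in parallel with the 81100 Ω load: 7980 Ω.
V_A = 25.8 × 7980/(4150 + 7980) = 17.0 V.

V ≈ 17.0 V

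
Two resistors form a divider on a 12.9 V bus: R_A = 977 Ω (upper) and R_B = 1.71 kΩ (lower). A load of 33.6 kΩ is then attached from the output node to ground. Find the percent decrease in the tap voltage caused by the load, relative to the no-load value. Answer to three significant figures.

The divider's output (Thévenin) resistance is R_A‖R_B = 621.8 Ω.
Fractional drop under load = R_th/(R_th + R_L) = 621.8 / (621.8 + 33600) = 0.01817.
So the output falls by 1.82 %.

1.82 %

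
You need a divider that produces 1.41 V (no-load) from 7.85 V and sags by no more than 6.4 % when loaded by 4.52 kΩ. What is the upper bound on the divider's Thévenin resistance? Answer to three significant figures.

R_th ≤ 309 Ω

Loading drop = R_th/(R_th + R_L) ≤ 0.0640, so R_th ≤ R_L · ε/(1−ε) = 4.52 kΩ × 0.0640/0.9360 = 309 Ω.
(Any R1, R2 with R2/(R1+R2) = 0.180 and R1‖R2 ≤ 309 Ω will meet the spec.)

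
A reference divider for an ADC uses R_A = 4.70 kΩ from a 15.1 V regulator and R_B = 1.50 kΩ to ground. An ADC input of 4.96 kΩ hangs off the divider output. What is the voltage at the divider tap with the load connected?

V_out ≈ 2.97 V

The load sits in parallel with R_B: R_B‖R_L = (1.50 × 4.96) / (1.50 + 4.96) = 1.152 kΩ.
V_out = 15.1 × 1.152 / (4.70 + 1.152) = 15.1 × 1.152/5.852 = 2.97 V.
(Unloaded it would have been 3.65 V.)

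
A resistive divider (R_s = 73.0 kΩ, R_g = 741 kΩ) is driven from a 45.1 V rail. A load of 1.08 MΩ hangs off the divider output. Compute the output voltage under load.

The load sits in parallel with R_g: R_g‖R_L = (741 × 1080) / (741 + 1080) = 439.5 kΩ.
V_out = 45.1 × 439.5 / (73.0 + 439.5) = 45.1 × 439.5/512.5 = 38.7 V.
(Unloaded it would have been 41.1 V.)

V_out ≈ 38.7 V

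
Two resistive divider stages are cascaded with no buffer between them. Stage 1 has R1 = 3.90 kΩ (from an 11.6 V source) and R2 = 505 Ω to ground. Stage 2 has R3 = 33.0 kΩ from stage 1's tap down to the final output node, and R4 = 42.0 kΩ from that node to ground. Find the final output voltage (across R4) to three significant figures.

V_out ≈ 0.740 V

Stage 2 presents R3+R4 = 75000 Ω as a load on stage 1's tap.
Stage 1's lower leg becomes R2‖(R3+R4) = 501.6 Ω, so V_mid = 11.6 × 501.6/4402 = 1.322 V.
Stage 2 is itself unloaded: V_out = V_mid × R4/(R3+R4) = 1.322 × 42000/75000 = 0.740 V.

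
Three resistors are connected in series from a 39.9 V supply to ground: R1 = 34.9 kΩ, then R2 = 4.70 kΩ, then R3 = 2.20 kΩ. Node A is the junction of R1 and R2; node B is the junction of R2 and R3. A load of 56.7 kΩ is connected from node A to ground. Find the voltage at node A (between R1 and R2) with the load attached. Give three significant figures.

Below node A the series string R2+R3 = 6.900 kΩ sits in parallel with the 56.7 kΩ load: 6.151 kΩ.
V_A = 39.9 × 6.151/(34.9 + 6.151) = 5.98 V.

V ≈ 5.98 V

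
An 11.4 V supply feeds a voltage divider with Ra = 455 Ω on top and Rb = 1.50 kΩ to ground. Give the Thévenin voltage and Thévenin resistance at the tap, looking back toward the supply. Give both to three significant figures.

V_th = 8.75 V, R_th = 349 Ω

V_th is the open-circuit tap voltage: 11.4 × 1500/(455 + 1500) = 8.75 V.
With the supply zeroed, Ra and Rb appear in parallel from the tap: R_th = Ra‖Rb = (455 × 1500)/1955 = 349 Ω.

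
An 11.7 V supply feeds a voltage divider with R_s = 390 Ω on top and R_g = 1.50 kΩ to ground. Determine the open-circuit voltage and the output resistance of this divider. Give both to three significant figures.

V_th = 9.29 V, R_th = 310 Ω

V_th is the open-circuit tap voltage: 11.7 × 1500/(390 + 1500) = 9.29 V.
With the supply zeroed, R_s and R_g appear in parallel from the tap: R_th = R_s‖R_g = (390 × 1500)/1890 = 310 Ω.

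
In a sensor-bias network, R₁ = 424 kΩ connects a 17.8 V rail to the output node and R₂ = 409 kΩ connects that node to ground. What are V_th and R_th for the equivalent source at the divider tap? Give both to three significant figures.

V_th = 8.74 V, R_th = 208 kΩ

V_th is the open-circuit tap voltage: 17.8 × 409/(424 + 409) = 8.74 V.
With the supply zeroed, R₁ and R₂ appear in parallel from the tap: R_th = R₁‖R₂ = (424 × 409)/833.0 = 208 kΩ.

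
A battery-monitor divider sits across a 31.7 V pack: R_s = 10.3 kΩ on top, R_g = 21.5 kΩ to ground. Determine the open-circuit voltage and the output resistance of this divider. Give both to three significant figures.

V_th = 21.4 V, R_th = 6.96 kΩ

V_th is the open-circuit tap voltage: 31.7 × 21.5/(10.3 + 21.5) = 21.4 V.
With the supply zeroed, R_s and R_g appear in parallel from the tap: R_th = R_s‖R_g = (10.3 × 21.5)/31.80 = 6.96 kΩ.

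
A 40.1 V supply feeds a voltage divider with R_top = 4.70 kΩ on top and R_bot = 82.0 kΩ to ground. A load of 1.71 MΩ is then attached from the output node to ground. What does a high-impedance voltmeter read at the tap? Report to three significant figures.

The load sits in parallel with R_bot: R_bot‖R_L = (82.0 × 1710) / (82.0 + 1710) = 78.25 kΩ.
V_out = 40.1 × 78.25 / (4.70 + 78.25) = 40.1 × 78.25/82.95 = 37.8 V.

V_out ≈ 37.8 V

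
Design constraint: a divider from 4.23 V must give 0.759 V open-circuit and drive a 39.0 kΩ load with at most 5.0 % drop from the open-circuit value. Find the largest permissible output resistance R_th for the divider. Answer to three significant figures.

R_th ≤ 2.05 kΩ

Loading drop = R_th/(R_th + R_L) ≤ 0.0500, so R_th ≤ R_L · ε/(1−ε) = 39.0 kΩ × 0.0500/0.9500 = 2.05 kΩ.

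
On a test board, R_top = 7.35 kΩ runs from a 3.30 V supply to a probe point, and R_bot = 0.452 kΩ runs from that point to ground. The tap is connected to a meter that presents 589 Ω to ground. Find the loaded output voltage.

V_out ≈ 0.111 V

The load sits in parallel with R_bot: R_bot‖R_L = (452 × 589) / (452 + 589) = 255.7 Ω.
V_out = 3.30 × 255.7 / (7350 + 255.7) = 3.30 × 255.7/7606 = 0.111 V.
(Unloaded it would have been 0.191 V.)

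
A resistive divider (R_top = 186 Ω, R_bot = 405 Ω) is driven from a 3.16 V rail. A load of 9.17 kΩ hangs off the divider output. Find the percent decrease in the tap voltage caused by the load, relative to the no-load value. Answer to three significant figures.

1.37 %

The divider's output (Thévenin) resistance is R_top‖R_bot = 127.5 Ω.
Fractional drop under load = R_th/(R_th + R_L) = 127.5 / (127.5 + 9170) = 0.01371.
So the output falls by 1.37 %.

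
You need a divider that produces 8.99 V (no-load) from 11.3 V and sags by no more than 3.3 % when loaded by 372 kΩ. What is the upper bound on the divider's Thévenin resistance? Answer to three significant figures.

R_th ≤ 12.7 kΩ

Loading drop = R_th/(R_th + R_L) ≤ 0.0330, so R_th ≤ R_L · ε/(1−ε) = 372 kΩ × 0.0330/0.9670 = 12.7 kΩ.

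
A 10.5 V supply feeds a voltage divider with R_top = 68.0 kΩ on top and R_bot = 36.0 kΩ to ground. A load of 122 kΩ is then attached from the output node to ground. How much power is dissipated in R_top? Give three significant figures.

Total resistance from the source is R_top + (R_bot‖R_L) = 95.80 kΩ, so I = 10.5/95.80 kΩ = 0.1096 mA.
P = I²·R_top = (0.1096 mA)² × 68.0 kΩ = 0.817 mW.

P ≈ 0.817 mW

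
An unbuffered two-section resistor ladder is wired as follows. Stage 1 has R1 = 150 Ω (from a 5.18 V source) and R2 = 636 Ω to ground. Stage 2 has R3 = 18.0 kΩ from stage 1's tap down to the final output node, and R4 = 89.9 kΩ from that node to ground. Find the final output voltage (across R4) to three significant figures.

V_out ≈ 3.49 V

Stage 2 presents R3+R4 = 107900 Ω as a load on stage 1's tap.
Stage 1's lower leg becomes R2‖(R3+R4) = 632.3 Ω, so V_mid = 5.18 × 632.3/782.3 = 4.187 V.
Stage 2 is itself unloaded: V_out = V_mid × R4/(R3+R4) = 4.187 × 89900/107900 = 3.49 V.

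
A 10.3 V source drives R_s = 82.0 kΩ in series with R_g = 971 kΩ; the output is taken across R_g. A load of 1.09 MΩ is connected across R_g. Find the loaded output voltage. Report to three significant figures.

The load sits in parallel with R_g: R_g‖R_L = (971 × 1090) / (971 + 1090) = 513.5 kΩ.
V_out = 10.3 × 513.5 / (82.0 + 513.5) = 10.3 × 513.5/595.5 = 8.88 V.

V_out ≈ 8.88 V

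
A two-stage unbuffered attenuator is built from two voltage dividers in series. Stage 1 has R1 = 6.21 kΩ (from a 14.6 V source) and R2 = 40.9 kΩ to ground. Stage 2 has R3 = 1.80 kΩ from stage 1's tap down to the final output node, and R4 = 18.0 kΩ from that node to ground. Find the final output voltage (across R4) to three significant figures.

V_out ≈ 9.06 V

Stage 2 presents R3+R4 = 19.80 kΩ as a load on stage 1's tap.
Stage 1's lower leg becomes R2‖(R3+R4) = 13.34 kΩ, so V_mid = 14.6 × 13.34/19.55 = 9.963 V.
Stage 2 is itself unloaded: V_out = V_mid × R4/(R3+R4) = 9.963 × 18.0/19.80 = 9.06 V.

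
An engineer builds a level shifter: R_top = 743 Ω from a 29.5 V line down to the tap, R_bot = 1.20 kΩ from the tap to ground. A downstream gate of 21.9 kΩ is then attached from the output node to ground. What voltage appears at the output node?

V_out ≈ 17.8 V

The load sits in parallel with R_bot: R_bot‖R_L = (1200 × 21900) / (1200 + 21900) = 1138 Ω.
V_out = 29.5 × 1138 / (743 + 1138) = 29.5 × 1138/1881 = 17.8 V.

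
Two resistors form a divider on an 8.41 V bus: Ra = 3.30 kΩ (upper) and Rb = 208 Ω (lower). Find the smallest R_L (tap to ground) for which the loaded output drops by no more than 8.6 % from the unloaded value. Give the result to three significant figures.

Output resistance R_th = Ra‖Rb = (3300 × 208)/3508 = 195.7 Ω.
The fractional drop is R_th/(R_th + R_L); requiring this ≤ 0.0860 gives R_L ≥ R_th(1/0.0860 − 1) = 195.7 × 10.63 = 2.08 kΩ.

R_L(min) ≈ 2.08 kΩ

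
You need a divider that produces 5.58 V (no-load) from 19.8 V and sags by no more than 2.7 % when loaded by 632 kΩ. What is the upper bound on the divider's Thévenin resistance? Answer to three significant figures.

Loading drop = R_th/(R_th + R_L) ≤ 0.0270, so R_th ≤ R_L · ε/(1−ε) = 632 kΩ × 0.0270/0.9730 = 17.5 kΩ.
(Any R1, R2 with R2/(R1+R2) = 0.282 and R1‖R2 ≤ 17.5 kΩ will meet the spec.)

R_th ≤ 17.5 kΩ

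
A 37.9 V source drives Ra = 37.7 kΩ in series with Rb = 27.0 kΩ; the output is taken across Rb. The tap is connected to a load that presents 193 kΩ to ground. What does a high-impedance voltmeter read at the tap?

V_out ≈ 14.6 V

The load sits in parallel with Rb: Rb‖R_L = (27.0 × 193) / (27.0 + 193) = 23.69 kΩ.
V_out = 37.9 × 23.69 / (37.7 + 23.69) = 37.9 × 23.69/61.39 = 14.6 V.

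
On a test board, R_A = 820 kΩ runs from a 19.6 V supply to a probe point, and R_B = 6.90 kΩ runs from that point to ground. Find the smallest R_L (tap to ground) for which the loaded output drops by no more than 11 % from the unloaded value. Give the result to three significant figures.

R_L(min) ≈ 55.4 kΩ

Output resistance R_th = R_A‖R_B = (820 × 6.90)/826.9 = 6.842 kΩ.
The fractional drop is R_th/(R_th + R_L); requiring this ≤ 0.110 gives R_L ≥ R_th(1/0.110 − 1) = 6.842 × 8.091 = 55.4 kΩ.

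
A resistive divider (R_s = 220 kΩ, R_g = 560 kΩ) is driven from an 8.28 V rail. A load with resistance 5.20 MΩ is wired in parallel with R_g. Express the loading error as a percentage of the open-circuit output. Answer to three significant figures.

2.95 %

The divider's output (Thévenin) resistance is R_s‖R_g = 157.9 kΩ.
Fractional drop under load = R_th/(R_th + R_L) = 157.9 / (157.9 + 5200) = 0.02948.
So the output falls by 2.95 %.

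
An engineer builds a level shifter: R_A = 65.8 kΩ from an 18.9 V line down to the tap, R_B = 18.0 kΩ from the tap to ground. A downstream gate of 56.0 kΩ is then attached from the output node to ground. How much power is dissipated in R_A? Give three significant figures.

Total resistance from the source is R_A + (R_B‖R_L) = 79.42 kΩ, so I = 18.9/79.42 kΩ = 0.2380 mA.
P = I²·R_A = (0.2380 mA)² × 65.8 kΩ = 3.73 mW.

P ≈ 3.73 mW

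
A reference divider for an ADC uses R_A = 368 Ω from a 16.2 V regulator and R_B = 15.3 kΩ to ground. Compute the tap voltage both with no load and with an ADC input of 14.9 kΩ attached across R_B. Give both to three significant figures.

Unloaded: 15.8 V; loaded: 15.4 V

Open-circuit: V = 16.2 × 15300/(368 + 15300) = 15.8 V.
With the load, R_B becomes R_B‖R_L = 7549 Ω, so V = 16.2 × 7549/7917 = 15.4 V.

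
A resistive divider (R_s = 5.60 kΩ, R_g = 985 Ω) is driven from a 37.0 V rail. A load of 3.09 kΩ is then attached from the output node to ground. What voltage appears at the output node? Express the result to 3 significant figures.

V_out ≈ 4.35 V

The load sits in parallel with R_g: R_g‖R_L = (985 × 3090) / (985 + 3090) = 746.9 Ω.
V_out = 37.0 × 746.9 / (5600 + 746.9) = 37.0 × 746.9/6347 = 4.35 V.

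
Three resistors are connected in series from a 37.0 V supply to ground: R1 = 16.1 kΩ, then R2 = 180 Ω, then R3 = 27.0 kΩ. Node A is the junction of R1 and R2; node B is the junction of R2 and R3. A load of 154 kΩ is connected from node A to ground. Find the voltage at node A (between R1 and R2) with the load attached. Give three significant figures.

V ≈ 21.8 V

Below node A the series string R2+R3 = 27180 Ω sits in parallel with the 154000 Ω load: 23100 Ω.
V_A = 37.0 × 23100/(16100 + 23100) = 21.8 V.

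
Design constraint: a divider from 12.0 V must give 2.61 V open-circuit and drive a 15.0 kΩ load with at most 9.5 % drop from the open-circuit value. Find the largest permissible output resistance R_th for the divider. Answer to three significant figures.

Loading drop = R_th/(R_th + R_L) ≤ 0.0950, so R_th ≤ R_L · ε/(1−ε) = 15.0 kΩ × 0.0950/0.9050 = 1.57 kΩ.
(Any R1, R2 with R2/(R1+R2) = 0.217 and R1‖R2 ≤ 1.57 kΩ will meet the spec.)

R_th ≤ 1.57 kΩ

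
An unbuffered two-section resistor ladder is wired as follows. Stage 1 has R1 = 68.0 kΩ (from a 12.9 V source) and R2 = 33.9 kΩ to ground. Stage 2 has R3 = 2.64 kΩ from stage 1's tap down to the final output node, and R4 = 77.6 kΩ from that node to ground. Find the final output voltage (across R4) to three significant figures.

Stage 2 presents R3+R4 = 80.24 kΩ as a load on stage 1's tap.
Stage 1's lower leg becomes R2‖(R3+R4) = 23.83 kΩ, so V_mid = 12.9 × 23.83/91.83 = 3.348 V.
Stage 2 is itself unloaded: V_out = V_mid × R4/(R3+R4) = 3.348 × 77.6/80.24 = 3.24 V.

V_out ≈ 3.24 V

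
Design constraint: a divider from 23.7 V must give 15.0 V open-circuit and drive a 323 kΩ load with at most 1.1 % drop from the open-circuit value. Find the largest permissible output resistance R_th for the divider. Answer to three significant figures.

R_th ≤ 3.59 kΩ

Loading drop = R_th/(R_th + R_L) ≤ 0.0110, so R_th ≤ R_L · ε/(1−ε) = 323 kΩ × 0.0110/0.9890 = 3.59 kΩ.
(Any R1, R2 with R2/(R1+R2) = 0.633 and R1‖R2 ≤ 3.59 kΩ will meet the spec.)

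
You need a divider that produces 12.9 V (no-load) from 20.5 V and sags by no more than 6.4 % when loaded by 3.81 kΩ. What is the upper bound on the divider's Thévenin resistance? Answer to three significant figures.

R_th ≤ 261 Ω

Loading drop = R_th/(R_th + R_L) ≤ 0.0640, so R_th ≤ R_L · ε/(1−ε) = 3.81 kΩ × 0.0640/0.9360 = 261 Ω.
(Any R1, R2 with R2/(R1+R2) = 0.629 and R1‖R2 ≤ 261 Ω will meet the spec.)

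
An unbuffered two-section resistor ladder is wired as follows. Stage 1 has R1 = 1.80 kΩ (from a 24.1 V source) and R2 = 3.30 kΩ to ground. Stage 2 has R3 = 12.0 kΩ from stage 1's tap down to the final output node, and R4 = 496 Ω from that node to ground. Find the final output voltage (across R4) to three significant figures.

Stage 2 presents R3+R4 = 12500 Ω as a load on stage 1's tap.
Stage 1's lower leg becomes R2‖(R3+R4) = 2611 Ω, so V_mid = 24.1 × 2611/4411 = 14.26 V.
Stage 2 is itself unloaded: V_out = V_mid × R4/(R3+R4) = 14.26 × 496/12500 = 0.566 V.

V_out ≈ 0.566 V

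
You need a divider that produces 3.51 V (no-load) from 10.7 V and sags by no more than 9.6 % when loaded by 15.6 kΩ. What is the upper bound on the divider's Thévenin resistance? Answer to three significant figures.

Loading drop = R_th/(R_th + R_L) ≤ 0.0960, so R_th ≤ R_L · ε/(1−ε) = 15.6 kΩ × 0.0960/0.9040 = 1.66 kΩ.
(Any R1, R2 with R2/(R1+R2) = 0.328 and R1‖R2 ≤ 1.66 kΩ will meet the spec.)

R_th ≤ 1.66 kΩ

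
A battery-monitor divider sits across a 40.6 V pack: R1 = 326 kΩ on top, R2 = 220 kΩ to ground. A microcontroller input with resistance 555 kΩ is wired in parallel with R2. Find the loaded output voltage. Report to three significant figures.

V_out ≈ 13.2 V

The load sits in parallel with R2: R2‖R_L = (220 × 555) / (220 + 555) = 157.5 kΩ.
V_out = 40.6 × 157.5 / (326 + 157.5) = 40.6 × 157.5/483.5 = 13.2 V.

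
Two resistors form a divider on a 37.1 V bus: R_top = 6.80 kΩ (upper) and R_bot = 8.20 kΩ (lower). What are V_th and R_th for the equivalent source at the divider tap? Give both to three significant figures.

V_th is the open-circuit tap voltage: 37.1 × 8.20/(6.80 + 8.20) = 20.3 V.
With the supply zeroed, R_top and R_bot appear in parallel from the tap: R_th = R_top‖R_bot = (6.80 × 8.20)/15.00 = 3.72 kΩ.

V_th = 20.3 V, R_th = 3.72 kΩ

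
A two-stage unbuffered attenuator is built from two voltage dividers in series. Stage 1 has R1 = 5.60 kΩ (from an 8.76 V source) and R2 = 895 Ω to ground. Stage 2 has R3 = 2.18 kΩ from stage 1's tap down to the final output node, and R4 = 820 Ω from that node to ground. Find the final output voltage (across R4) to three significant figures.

V_out ≈ 0.262 V

Stage 2 presents R3+R4 = 3000 Ω as a load on stage 1's tap.
Stage 1's lower leg becomes R2‖(R3+R4) = 689.3 Ω, so V_mid = 8.76 × 689.3/6289 = 0.9601 V.
Stage 2 is itself unloaded: V_out = V_mid × R4/(R3+R4) = 0.9601 × 820/3000 = 0.262 V.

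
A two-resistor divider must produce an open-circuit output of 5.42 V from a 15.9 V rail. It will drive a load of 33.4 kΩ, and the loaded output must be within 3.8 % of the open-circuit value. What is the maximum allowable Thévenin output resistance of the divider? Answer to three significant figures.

Loading drop = R_th/(R_th + R_L) ≤ 0.0380, so R_th ≤ R_L · ε/(1−ε) = 33.4 kΩ × 0.0380/0.9620 = 1.32 kΩ.
(Any R1, R2 with R2/(R1+R2) = 0.341 and R1‖R2 ≤ 1.32 kΩ will meet the spec.)

R_th ≤ 1.32 kΩ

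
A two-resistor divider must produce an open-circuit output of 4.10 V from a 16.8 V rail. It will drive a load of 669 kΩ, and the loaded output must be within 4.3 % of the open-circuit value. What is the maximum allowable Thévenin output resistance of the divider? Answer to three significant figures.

Loading drop = R_th/(R_th + R_L) ≤ 0.0430, so R_th ≤ R_L · ε/(1−ε) = 669 kΩ × 0.0430/0.9570 = 30.1 kΩ.
(Any R1, R2 with R2/(R1+R2) = 0.244 and R1‖R2 ≤ 30.1 kΩ will meet the spec.)

R_th ≤ 30.1 kΩ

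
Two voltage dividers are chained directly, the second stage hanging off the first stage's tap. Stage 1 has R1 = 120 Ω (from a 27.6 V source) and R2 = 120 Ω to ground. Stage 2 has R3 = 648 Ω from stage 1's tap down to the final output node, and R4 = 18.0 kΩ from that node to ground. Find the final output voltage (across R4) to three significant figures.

V_out ≈ 13.3 V

Stage 2 presents R3+R4 = 18650 Ω as a load on stage 1's tap.
Stage 1's lower leg becomes R2‖(R3+R4) = 119.2 Ω, so V_mid = 27.6 × 119.2/239.2 = 13.76 V.
Stage 2 is itself unloaded: V_out = V_mid × R4/(R3+R4) = 13.76 × 18000/18650 = 13.3 V.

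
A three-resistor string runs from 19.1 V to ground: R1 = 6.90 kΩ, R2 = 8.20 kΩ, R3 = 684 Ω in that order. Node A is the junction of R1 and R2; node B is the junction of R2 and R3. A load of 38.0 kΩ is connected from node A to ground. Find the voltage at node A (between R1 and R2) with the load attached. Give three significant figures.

Below node A the series string R2+R3 = 8884 Ω sits in parallel with the 38000 Ω load: 7201 Ω.
V_A = 19.1 × 7201/(6900 + 7201) = 9.75 V.

V ≈ 9.75 V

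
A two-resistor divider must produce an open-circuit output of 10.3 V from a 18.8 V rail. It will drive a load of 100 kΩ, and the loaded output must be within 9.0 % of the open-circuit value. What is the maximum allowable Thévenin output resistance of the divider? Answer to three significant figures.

R_th ≤ 9.89 kΩ

Loading drop = R_th/(R_th + R_L) ≤ 0.0900, so R_th ≤ R_L · ε/(1−ε) = 100 kΩ × 0.0900/0.9100 = 9.89 kΩ.
(Any R1, R2 with R2/(R1+R2) = 0.548 and R1‖R2 ≤ 9.89 kΩ will meet the spec.)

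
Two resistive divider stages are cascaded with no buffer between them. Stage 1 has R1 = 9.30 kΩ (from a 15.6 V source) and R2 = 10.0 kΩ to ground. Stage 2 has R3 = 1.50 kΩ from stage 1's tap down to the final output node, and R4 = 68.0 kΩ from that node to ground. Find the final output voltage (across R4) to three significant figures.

V_out ≈ 7.40 V

Stage 2 presents R3+R4 = 69.50 kΩ as a load on stage 1's tap.
Stage 1's lower leg becomes R2‖(R3+R4) = 8.742 kΩ, so V_mid = 15.6 × 8.742/18.04 = 7.559 V.
Stage 2 is itself unloaded: V_out = V_mid × R4/(R3+R4) = 7.559 × 68.0/69.50 = 7.40 V.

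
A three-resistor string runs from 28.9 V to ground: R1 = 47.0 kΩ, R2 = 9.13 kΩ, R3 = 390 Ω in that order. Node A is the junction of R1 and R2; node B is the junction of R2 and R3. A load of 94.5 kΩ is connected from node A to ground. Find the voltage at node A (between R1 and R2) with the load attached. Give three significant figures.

V ≈ 4.49 V

Below node A the series string R2+R3 = 9520 Ω sits in parallel with the 94500 Ω load: 8649 Ω.
V_A = 28.9 × 8649/(47000 + 8649) = 4.49 V.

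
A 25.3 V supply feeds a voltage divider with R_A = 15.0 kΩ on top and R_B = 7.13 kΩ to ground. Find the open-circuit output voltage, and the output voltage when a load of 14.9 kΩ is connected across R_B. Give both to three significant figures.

Open-circuit: V = 25.3 × 7.13/(15.0 + 7.13) = 8.15 V.
With the load, R_B becomes R_B‖R_L = 4.822 kΩ, so V = 25.3 × 4.822/19.82 = 6.15 V.

Unloaded: 8.15 V; loaded: 6.15 V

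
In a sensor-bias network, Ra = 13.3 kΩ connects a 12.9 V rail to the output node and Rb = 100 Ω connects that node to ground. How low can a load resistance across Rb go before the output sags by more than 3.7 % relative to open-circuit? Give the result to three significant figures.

Output resistance R_th = Ra‖Rb = (13300 × 100)/13400 = 99.25 Ω.
The fractional drop is R_th/(R_th + R_L); requiring this ≤ 0.0370 gives R_L ≥ R_th(1/0.0370 − 1) = 99.25 × 26.03 = 2.58 kΩ.

R_L(min) ≈ 2.58 kΩ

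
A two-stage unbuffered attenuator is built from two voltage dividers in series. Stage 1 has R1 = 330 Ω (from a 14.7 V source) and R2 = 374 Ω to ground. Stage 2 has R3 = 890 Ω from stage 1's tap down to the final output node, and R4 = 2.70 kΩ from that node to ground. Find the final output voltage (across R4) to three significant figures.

Stage 2 presents R3+R4 = 3590 Ω as a load on stage 1's tap.
Stage 1's lower leg becomes R2‖(R3+R4) = 338.7 Ω, so V_mid = 14.7 × 338.7/668.7 = 7.446 V.
Stage 2 is itself unloaded: V_out = V_mid × R4/(R3+R4) = 7.446 × 2700/3590 = 5.60 V.

V_out ≈ 5.60 V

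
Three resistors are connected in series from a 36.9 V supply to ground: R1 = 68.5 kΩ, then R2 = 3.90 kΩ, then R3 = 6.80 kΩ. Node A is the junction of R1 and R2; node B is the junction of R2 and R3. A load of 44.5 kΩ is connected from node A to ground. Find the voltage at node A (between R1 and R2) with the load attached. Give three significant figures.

Below node A the series string R2+R3 = 10.70 kΩ sits in parallel with the 44.5 kΩ load: 8.626 kΩ.
V_A = 36.9 × 8.626/(68.5 + 8.626) = 4.13 V.

V ≈ 4.13 V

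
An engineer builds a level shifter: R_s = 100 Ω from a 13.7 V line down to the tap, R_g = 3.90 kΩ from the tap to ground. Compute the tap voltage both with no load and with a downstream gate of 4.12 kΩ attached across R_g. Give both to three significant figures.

Unloaded: 13.4 V; loaded: 13.0 V

Open-circuit: V = 13.7 × 3900/(100 + 3900) = 13.4 V.
With the load, R_g becomes R_g‖R_L = 2003 Ω, so V = 13.7 × 2003/2103 = 13.0 V.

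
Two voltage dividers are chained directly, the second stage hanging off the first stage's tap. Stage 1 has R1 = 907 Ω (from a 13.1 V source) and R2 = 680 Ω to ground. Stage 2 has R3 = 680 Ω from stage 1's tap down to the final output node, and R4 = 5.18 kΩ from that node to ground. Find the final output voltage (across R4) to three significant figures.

V_out ≈ 4.65 V

Stage 2 presents R3+R4 = 5860 Ω as a load on stage 1's tap.
Stage 1's lower leg becomes R2‖(R3+R4) = 609.3 Ω, so V_mid = 13.1 × 609.3/1516 = 5.264 V.
Stage 2 is itself unloaded: V_out = V_mid × R4/(R3+R4) = 5.264 × 5180/5860 = 4.65 V.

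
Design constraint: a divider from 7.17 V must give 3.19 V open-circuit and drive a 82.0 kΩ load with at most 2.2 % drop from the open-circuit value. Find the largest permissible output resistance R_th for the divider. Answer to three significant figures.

R_th ≤ 1.84 kΩ

Loading drop = R_th/(R_th + R_L) ≤ 0.0220, so R_th ≤ R_L · ε/(1−ε) = 82.0 kΩ × 0.0220/0.9780 = 1.84 kΩ.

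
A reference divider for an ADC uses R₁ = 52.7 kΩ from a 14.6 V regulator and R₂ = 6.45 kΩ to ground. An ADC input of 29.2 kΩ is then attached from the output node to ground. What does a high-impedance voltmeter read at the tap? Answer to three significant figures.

V_out ≈ 1.33 V

The load sits in parallel with R₂: R₂‖R_L = (6.45 × 29.2) / (6.45 + 29.2) = 5.283 kΩ.
V_out = 14.6 × 5.283 / (52.7 + 5.283) = 14.6 × 5.283/57.98 = 1.33 V.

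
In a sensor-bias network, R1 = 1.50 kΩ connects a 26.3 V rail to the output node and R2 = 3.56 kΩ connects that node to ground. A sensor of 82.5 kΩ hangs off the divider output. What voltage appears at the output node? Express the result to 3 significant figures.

V_out ≈ 18.3 V

The load sits in parallel with R2: R2‖R_L = (3.56 × 82.5) / (3.56 + 82.5) = 3.413 kΩ.
V_out = 26.3 × 3.413 / (1.50 + 3.413) = 26.3 × 3.413/4.913 = 18.3 V.
(Unloaded it would have been 18.5 V.)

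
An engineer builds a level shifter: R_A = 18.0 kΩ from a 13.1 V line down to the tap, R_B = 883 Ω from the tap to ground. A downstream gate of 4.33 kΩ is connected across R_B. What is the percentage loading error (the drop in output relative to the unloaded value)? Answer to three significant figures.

16.3 %

The divider's output (Thévenin) resistance is R_A‖R_B = 841.7 Ω.
Fractional drop under load = R_th/(R_th + R_L) = 841.7 / (841.7 + 4330) = 0.1628.
So the output falls by 16.3 %.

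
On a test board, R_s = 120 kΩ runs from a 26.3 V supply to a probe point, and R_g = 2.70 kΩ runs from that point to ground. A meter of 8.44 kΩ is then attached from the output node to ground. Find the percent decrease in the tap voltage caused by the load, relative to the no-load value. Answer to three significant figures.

23.8 %

Unloaded V = 26.3 × 2.70/122.7 = 0.5787 V.
Loaded: R_g‖R_L = 2.046 kΩ, giving V = 26.3 × 2.046/122.0 = 0.4408 V.
Drop = (0.5787 − 0.4408) / 0.5787 = 23.8 %.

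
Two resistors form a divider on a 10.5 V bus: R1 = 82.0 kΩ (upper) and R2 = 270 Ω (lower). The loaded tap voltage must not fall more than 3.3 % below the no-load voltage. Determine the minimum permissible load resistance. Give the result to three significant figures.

R_L(min) ≈ 7.89 kΩ

Output resistance R_th = R1‖R2 = (82000 × 270)/82270 = 269.1 Ω.
The fractional drop is R_th/(R_th + R_L); requiring this ≤ 0.0330 gives R_L ≥ R_th(1/0.0330 − 1) = 269.1 × 29.30 = 7.89 kΩ.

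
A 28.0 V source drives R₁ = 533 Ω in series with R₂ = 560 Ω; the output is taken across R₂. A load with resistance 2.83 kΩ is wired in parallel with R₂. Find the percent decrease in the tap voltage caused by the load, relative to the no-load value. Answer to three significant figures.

Unloaded V = 28.0 × 560/1093 = 14.346 V.
Loaded: R₂‖R_L = 467.5 Ω, giving V = 28.0 × 467.5/1000 = 13.083 V.
Drop = (14.346 − 13.083) / 14.346 = 8.80 %.

8.80 %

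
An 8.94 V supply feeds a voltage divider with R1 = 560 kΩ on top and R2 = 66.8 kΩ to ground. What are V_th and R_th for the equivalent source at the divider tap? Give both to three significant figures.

V_th = 0.953 V, R_th = 59.7 kΩ

V_th is the open-circuit tap voltage: 8.94 × 66.8/(560 + 66.8) = 0.953 V.
With the supply zeroed, R1 and R2 appear in parallel from the tap: R_th = R1‖R2 = (560 × 66.8)/626.8 = 59.7 kΩ.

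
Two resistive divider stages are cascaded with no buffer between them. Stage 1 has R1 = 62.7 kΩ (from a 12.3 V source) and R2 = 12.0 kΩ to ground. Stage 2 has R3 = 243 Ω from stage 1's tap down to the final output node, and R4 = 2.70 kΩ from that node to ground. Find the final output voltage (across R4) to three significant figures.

Stage 2 presents R3+R4 = 2943 Ω as a load on stage 1's tap.
Stage 1's lower leg becomes R2‖(R3+R4) = 2363 Ω, so V_mid = 12.3 × 2363/65060 = 0.4468 V.
Stage 2 is itself unloaded: V_out = V_mid × R4/(R3+R4) = 0.4468 × 2700/2943 = 0.410 V.

V_out ≈ 0.410 V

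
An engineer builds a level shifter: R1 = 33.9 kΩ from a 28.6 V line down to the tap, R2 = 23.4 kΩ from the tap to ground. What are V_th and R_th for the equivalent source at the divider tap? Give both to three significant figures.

V_th = 11.7 V, R_th = 13.8 kΩ

V_th is the open-circuit tap voltage: 28.6 × 23.4/(33.9 + 23.4) = 11.7 V.
With the supply zeroed, R1 and R2 appear in parallel from the tap: R_th = R1‖R2 = (33.9 × 23.4)/57.30 = 13.8 kΩ.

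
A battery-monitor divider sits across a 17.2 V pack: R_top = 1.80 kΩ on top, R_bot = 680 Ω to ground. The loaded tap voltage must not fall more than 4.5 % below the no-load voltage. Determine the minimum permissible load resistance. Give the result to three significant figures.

R_L(min) ≈ 10.5 kΩ

Output resistance R_th = R_top‖R_bot = (1800 × 680)/2480 = 493.5 Ω.
The fractional drop is R_th/(R_th + R_L); requiring this ≤ 0.0450 gives R_L ≥ R_th(1/0.0450 − 1) = 493.5 × 21.22 = 10.5 kΩ.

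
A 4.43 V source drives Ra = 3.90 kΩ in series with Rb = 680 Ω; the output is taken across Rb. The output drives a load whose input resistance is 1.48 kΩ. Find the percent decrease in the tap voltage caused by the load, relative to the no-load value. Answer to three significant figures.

28.1 %

The divider's output (Thévenin) resistance is Ra‖Rb = 579.0 Ω.
Fractional drop under load = R_th/(R_th + R_L) = 579.0 / (579.0 + 1480) = 0.2812.
So the output falls by 28.1 %.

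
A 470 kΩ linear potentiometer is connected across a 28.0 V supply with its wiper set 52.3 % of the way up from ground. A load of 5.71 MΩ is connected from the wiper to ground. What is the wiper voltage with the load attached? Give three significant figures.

V ≈ 14.3 V

The wiper splits the pot into (1−α)R = 224.2 kΩ above and αR = 245.8 kΩ below.
Lower section ‖ load = 235.7 kΩ.
V_wiper = 28.0 × 235.7/(224.2 + 235.7) = 14.3 V.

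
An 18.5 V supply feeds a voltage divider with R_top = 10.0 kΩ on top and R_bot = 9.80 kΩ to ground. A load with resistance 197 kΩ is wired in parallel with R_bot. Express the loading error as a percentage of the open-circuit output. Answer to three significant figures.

2.45 %

The divider's output (Thévenin) resistance is R_top‖R_bot = 4.949 kΩ.
Fractional drop under load = R_th/(R_th + R_L) = 4.949 / (4.949 + 197) = 0.02451.
So the output falls by 2.45 %.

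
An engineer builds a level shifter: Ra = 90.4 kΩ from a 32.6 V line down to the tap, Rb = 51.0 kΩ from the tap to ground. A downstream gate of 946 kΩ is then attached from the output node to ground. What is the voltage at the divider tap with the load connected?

V_out ≈ 11.4 V

The load sits in parallel with Rb: Rb‖R_L = (51.0 × 946) / (51.0 + 946) = 48.39 kΩ.
V_out = 32.6 × 48.39 / (90.4 + 48.39) = 32.6 × 48.39/138.8 = 11.4 V.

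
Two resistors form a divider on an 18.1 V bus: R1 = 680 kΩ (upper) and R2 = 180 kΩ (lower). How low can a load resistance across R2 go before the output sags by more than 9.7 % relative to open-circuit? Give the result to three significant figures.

Output resistance R_th = R1‖R2 = (680 × 180)/860.0 = 142.3 kΩ.
The fractional drop is R_th/(R_th + R_L); requiring this ≤ 0.0970 gives R_L ≥ R_th(1/0.0970 − 1) = 142.3 × 9.309 = 1.32 MΩ.

R_L(min) ≈ 1.32 MΩ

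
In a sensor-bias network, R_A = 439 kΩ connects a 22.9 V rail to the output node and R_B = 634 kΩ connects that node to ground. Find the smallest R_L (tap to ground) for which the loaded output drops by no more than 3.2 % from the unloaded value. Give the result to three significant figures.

R_L(min) ≈ 7.85 MΩ

Output resistance R_th = R_A‖R_B = (439 × 634)/1073 = 259.4 kΩ.
The fractional drop is R_th/(R_th + R_L); requiring this ≤ 0.0320 gives R_L ≥ R_th(1/0.0320 − 1) = 259.4 × 30.25 = 7.85 MΩ.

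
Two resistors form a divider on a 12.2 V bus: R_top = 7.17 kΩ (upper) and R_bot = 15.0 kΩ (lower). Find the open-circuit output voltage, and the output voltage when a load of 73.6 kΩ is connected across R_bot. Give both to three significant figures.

Open-circuit: V = 12.2 × 15.0/(7.17 + 15.0) = 8.25 V.
With the load, R_bot becomes R_bot‖R_L = 12.46 kΩ, so V = 12.2 × 12.46/19.63 = 7.74 V.

Unloaded: 8.25 V; loaded: 7.74 V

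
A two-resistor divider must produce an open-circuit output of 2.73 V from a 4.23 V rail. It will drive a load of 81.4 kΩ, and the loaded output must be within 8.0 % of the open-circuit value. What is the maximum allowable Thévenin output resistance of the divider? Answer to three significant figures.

Loading drop = R_th/(R_th + R_L) ≤ 0.0800, so R_th ≤ R_L · ε/(1−ε) = 81.4 kΩ × 0.0800/0.9200 = 7.08 kΩ.

R_th ≤ 7.08 kΩ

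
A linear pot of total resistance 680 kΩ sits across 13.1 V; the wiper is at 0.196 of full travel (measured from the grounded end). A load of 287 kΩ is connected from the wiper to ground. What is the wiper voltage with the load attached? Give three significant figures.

V ≈ 1.87 V

The wiper splits the pot into (1−α)R = 546.7 kΩ above and αR = 133.3 kΩ below.
Lower section ‖ load = 91.01 kΩ.
V_wiper = 13.1 × 91.01/(546.7 + 91.01) = 1.87 V.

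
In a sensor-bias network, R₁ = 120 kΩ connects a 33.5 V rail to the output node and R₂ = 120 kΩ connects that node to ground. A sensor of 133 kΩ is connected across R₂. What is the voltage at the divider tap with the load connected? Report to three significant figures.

V_out ≈ 11.5 V

The load sits in parallel with R₂: R₂‖R_L = (120 × 133) / (120 + 133) = 63.08 kΩ.
V_out = 33.5 × 63.08 / (120 + 63.08) = 33.5 × 63.08/183.1 = 11.5 V.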